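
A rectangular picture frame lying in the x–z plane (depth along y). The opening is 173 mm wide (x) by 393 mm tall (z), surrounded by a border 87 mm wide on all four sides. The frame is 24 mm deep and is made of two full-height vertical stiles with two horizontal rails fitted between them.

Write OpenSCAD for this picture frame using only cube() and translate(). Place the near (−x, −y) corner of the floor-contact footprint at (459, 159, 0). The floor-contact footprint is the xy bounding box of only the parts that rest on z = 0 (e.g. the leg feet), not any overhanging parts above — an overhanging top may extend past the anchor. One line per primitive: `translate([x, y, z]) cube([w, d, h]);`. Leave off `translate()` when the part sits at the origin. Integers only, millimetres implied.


translate([459, 159, 0]) cube([87, 24, 567]);
translate([719, 159, 0]) cube([87, 24, 567]);
translate([546, 159, 0]) cube([173, 24, 87]);
translate([546, 159, 480]) cube([173, 24, 87]);


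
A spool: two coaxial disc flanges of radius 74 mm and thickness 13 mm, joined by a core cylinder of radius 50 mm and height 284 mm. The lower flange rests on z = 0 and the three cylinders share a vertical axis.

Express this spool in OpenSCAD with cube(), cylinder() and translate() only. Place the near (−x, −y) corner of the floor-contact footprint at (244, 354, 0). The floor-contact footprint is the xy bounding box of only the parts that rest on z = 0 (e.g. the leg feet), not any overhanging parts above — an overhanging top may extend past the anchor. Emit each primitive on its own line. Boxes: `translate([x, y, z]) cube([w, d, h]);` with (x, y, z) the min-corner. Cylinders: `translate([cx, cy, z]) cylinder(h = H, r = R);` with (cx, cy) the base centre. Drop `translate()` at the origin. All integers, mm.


translate([318, 428, 0]) cylinder(h = 13, r = 74);
translate([318, 428, 13]) cylinder(h = 284, r = 50);
translate([318, 428, 297]) cylinder(h = 13, r = 74);


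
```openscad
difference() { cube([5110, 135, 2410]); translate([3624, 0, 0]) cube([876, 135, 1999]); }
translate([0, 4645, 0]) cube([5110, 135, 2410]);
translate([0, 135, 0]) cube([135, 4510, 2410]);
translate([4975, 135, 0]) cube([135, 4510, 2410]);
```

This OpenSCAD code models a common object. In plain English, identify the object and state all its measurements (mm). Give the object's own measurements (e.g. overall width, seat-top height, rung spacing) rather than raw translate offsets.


A single room: four walls, each 2410 mm tall and 135 mm thick, enclosing an outside footprint 5110×4780 mm (x × y), no floor or roof. The front and back walls (−y and +y sides) run the full x-width; the side walls fit between their inner faces. A door opening 876 mm wide and 1999 mm tall is cut through the front wall from the floor up, its −x edge 3624 mm from the wall's −x end.


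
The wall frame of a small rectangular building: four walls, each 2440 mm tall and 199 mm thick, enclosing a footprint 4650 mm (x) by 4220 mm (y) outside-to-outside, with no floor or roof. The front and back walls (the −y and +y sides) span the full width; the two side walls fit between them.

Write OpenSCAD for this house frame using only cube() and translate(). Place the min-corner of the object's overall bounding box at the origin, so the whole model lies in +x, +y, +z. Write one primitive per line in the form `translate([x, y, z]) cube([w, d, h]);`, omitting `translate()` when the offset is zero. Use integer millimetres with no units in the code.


cube([4650, 199, 2440]);
translate([0, 4021, 0]) cube([4650, 199, 2440]);
translate([0, 199, 0]) cube([199, 3822, 2440]);
translate([4451, 199, 0]) cube([199, 3822, 2440]);


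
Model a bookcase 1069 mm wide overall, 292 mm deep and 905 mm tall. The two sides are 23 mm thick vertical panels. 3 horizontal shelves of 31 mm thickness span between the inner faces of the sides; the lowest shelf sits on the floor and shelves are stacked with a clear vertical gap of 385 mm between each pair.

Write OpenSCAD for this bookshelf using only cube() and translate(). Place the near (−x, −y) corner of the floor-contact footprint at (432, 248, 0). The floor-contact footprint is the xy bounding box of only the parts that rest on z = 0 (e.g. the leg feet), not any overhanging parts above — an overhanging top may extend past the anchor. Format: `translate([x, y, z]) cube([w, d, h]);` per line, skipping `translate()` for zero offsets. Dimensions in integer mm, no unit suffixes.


translate([432, 248, 0]) cube([23, 292, 905]);
translate([1478, 248, 0]) cube([23, 292, 905]);
translate([455, 248, 0]) cube([1023, 292, 31]);
translate([455, 248, 416]) cube([1023, 292, 31]);
translate([455, 248, 832]) cube([1023, 292, 31]);


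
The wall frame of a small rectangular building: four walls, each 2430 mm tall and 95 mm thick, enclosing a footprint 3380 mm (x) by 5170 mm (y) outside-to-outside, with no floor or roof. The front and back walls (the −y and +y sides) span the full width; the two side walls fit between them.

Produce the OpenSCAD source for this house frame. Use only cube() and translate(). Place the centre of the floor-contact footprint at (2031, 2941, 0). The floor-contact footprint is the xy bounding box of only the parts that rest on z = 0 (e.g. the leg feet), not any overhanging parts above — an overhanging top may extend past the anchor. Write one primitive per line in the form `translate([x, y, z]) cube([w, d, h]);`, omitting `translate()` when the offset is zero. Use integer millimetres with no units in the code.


translate([341, 356, 0]) cube([3380, 95, 2430]);
translate([341, 5431, 0]) cube([3380, 95, 2430]);
translate([341, 451, 0]) cube([95, 4980, 2430]);
translate([3626, 451, 0]) cube([95, 4980, 2430]);


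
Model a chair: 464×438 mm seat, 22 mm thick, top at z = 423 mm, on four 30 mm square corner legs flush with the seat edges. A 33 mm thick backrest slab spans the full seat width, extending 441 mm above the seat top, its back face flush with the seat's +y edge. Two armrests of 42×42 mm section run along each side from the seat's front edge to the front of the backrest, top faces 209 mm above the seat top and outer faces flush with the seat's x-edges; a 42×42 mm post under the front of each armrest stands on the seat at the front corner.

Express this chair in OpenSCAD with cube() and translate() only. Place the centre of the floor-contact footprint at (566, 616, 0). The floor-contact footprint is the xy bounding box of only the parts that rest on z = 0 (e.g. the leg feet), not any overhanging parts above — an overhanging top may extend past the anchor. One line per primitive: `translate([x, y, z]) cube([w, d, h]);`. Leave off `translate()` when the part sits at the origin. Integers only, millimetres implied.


translate([334, 397, 401]) cube([464, 438, 22]);
translate([334, 397, 0]) cube([30, 30, 401]);
translate([768, 397, 0]) cube([30, 30, 401]);
translate([334, 805, 0]) cube([30, 30, 401]);
translate([768, 805, 0]) cube([30, 30, 401]);
translate([334, 802, 423]) cube([464, 33, 441]);
translate([334, 397, 590]) cube([42, 405, 42]);
translate([756, 397, 590]) cube([42, 405, 42]);
translate([334, 397, 423]) cube([42, 42, 167]);
translate([756, 397, 423]) cube([42, 42, 167]);


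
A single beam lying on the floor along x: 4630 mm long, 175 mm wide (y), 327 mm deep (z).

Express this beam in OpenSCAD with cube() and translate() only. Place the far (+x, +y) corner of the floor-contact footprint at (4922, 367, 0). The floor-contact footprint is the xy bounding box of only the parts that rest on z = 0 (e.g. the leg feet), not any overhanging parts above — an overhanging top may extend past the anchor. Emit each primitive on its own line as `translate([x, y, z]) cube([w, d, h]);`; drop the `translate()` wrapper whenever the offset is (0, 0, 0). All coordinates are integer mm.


translate([292, 192, 0]) cube([4630, 175, 327]);


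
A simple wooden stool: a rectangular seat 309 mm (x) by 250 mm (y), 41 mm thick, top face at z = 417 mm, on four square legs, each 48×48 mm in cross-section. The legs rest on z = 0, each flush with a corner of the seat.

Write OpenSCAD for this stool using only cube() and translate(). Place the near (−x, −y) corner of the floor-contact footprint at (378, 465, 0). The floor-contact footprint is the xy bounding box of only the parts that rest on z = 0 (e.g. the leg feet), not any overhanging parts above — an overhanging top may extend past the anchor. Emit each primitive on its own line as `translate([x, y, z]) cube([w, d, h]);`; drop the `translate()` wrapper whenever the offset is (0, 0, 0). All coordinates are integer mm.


translate([378, 465, 376]) cube([309, 250, 41]);
translate([378, 465, 0]) cube([48, 48, 376]);
translate([639, 465, 0]) cube([48, 48, 376]);
translate([378, 667, 0]) cube([48, 48, 376]);
translate([639, 667, 0]) cube([48, 48, 376]);


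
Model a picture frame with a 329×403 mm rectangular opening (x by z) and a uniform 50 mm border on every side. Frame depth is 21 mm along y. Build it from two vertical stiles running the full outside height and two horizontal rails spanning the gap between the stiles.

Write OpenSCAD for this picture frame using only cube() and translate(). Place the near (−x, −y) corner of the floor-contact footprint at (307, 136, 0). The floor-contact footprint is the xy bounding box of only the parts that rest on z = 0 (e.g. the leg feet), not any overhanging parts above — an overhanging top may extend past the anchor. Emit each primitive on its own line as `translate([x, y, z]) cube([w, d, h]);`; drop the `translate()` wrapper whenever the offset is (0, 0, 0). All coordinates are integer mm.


translate([307, 136, 0]) cube([50, 21, 503]);
translate([686, 136, 0]) cube([50, 21, 503]);
translate([357, 136, 0]) cube([329, 21, 50]);
translate([357, 136, 453]) cube([329, 21, 50]);


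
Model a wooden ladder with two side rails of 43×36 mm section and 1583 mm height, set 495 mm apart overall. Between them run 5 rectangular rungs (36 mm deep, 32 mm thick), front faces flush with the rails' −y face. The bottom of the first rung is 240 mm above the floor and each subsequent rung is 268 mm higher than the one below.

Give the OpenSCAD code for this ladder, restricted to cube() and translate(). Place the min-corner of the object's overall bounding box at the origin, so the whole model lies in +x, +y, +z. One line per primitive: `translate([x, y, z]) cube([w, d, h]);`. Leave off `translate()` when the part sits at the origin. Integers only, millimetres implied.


cube([43, 36, 1583]);
translate([452, 0, 0]) cube([43, 36, 1583]);
translate([43, 0, 240]) cube([409, 36, 32]);
translate([43, 0, 508]) cube([409, 36, 32]);
translate([43, 0, 776]) cube([409, 36, 32]);
translate([43, 0, 1044]) cube([409, 36, 32]);
translate([43, 0, 1312]) cube([409, 36, 32]);


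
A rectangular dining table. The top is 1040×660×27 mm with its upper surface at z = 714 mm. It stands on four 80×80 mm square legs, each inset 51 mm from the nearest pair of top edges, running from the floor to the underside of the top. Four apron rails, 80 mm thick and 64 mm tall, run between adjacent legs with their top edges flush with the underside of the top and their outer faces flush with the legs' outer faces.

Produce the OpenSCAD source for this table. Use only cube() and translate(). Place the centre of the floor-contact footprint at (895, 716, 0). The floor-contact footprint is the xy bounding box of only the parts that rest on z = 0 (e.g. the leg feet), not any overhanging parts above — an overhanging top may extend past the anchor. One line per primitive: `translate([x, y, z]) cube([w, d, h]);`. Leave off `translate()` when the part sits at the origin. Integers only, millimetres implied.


// leg_h = 714 - 27 = 687
// apron z = 687 - 64 = 623
translate([375, 386, 687]) cube([1040, 660, 27]);
translate([426, 437, 0]) cube([80, 80, 687]);
translate([1284, 437, 0]) cube([80, 80, 687]);
translate([426, 915, 0]) cube([80, 80, 687]);
translate([1284, 915, 0]) cube([80, 80, 687]);
translate([506, 437, 623]) cube([778, 80, 64]);
translate([506, 915, 623]) cube([778, 80, 64]);
translate([426, 517, 623]) cube([80, 398, 64]);
translate([1284, 517, 623]) cube([80, 398, 64]);


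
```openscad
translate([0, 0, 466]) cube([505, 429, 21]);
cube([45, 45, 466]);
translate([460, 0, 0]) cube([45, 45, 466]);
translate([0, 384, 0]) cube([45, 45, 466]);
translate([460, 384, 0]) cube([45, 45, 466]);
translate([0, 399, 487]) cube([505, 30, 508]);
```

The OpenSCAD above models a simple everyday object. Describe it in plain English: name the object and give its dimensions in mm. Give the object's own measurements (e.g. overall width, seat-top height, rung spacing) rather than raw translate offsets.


A chair. The seat is a 505×429×21 mm slab with its top at z = 487 mm, on four 45×45 mm corner legs (flush with the seat edges, standing on z = 0). A flat backrest 30 mm thick, 508 mm tall, spans the full seat width and rises from the seat top along its +y edge, rear face flush with the rear of the seat.


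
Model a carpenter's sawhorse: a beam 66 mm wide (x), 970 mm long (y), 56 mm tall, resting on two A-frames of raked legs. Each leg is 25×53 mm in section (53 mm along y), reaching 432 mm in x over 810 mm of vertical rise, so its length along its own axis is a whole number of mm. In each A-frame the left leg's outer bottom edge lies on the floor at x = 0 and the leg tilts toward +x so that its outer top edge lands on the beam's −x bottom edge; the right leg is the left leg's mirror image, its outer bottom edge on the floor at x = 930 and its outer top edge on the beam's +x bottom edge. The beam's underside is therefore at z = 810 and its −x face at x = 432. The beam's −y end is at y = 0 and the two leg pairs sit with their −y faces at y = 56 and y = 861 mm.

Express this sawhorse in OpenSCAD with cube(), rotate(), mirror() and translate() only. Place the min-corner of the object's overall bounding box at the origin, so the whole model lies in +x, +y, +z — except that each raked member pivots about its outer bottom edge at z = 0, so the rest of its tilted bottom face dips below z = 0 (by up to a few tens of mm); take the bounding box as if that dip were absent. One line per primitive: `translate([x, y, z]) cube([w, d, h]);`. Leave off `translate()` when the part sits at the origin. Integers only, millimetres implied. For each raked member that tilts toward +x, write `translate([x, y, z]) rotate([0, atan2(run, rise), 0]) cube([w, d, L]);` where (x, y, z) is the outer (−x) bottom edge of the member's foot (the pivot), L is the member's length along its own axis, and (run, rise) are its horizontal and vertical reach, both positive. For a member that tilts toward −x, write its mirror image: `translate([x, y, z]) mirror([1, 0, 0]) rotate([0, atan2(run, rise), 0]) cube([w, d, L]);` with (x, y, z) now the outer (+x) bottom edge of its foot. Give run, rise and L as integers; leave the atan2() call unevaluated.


translate([432, 0, 810]) cube([66, 970, 56]);
translate([0, 56, 0]) rotate([0, atan2(432, 810), 0]) cube([25, 53, 918]);
translate([930, 56, 0]) mirror([1, 0, 0]) rotate([0, atan2(432, 810), 0]) cube([25, 53, 918]);
translate([0, 861, 0]) rotate([0, atan2(432, 810), 0]) cube([25, 53, 918]);
translate([930, 861, 0]) mirror([1, 0, 0]) rotate([0, atan2(432, 810), 0]) cube([25, 53, 918]);


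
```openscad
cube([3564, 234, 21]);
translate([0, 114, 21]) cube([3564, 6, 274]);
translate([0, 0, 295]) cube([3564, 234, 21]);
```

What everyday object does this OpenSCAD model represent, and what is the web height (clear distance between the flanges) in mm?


An I-beam. The web height is 274 mm.

Two wide flanges with a thin centred web — an I-beam. Overall 316 mm minus two 21 mm flanges gives a web of 316 − 2·21 = 274 mm.


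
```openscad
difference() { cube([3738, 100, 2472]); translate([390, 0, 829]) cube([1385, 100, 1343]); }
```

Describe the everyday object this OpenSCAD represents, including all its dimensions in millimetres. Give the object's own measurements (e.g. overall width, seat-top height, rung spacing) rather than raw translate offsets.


A wall 3738 mm long (x), 100 mm thick (y), 2472 mm tall, with a rectangular window opening cut through it. The opening is 1385 mm wide and 1343 mm tall; its sill is at z = 829 mm and its near (−x) edge is 390 mm from the wall's −x end. The opening passes through the full wall thickness.


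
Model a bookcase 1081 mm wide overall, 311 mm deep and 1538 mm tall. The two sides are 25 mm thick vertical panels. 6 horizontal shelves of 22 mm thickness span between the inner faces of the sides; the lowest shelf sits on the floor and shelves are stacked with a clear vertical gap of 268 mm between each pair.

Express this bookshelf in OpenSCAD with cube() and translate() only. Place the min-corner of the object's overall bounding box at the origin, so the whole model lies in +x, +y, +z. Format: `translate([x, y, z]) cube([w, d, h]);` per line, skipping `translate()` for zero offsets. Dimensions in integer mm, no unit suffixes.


cube([25, 311, 1538]);
translate([1056, 0, 0]) cube([25, 311, 1538]);
translate([25, 0, 0]) cube([1031, 311, 22]);
translate([25, 0, 290]) cube([1031, 311, 22]);
translate([25, 0, 580]) cube([1031, 311, 22]);
translate([25, 0, 870]) cube([1031, 311, 22]);
translate([25, 0, 1160]) cube([1031, 311, 22]);
translate([25, 0, 1450]) cube([1031, 311, 22]);


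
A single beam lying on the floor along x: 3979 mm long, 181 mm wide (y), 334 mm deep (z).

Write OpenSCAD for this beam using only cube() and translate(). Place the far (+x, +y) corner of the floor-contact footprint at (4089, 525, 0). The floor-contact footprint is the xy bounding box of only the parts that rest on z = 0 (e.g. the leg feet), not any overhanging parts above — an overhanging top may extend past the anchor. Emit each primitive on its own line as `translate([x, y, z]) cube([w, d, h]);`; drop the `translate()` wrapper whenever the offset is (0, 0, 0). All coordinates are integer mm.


translate([110, 344, 0]) cube([3979, 181, 334]);


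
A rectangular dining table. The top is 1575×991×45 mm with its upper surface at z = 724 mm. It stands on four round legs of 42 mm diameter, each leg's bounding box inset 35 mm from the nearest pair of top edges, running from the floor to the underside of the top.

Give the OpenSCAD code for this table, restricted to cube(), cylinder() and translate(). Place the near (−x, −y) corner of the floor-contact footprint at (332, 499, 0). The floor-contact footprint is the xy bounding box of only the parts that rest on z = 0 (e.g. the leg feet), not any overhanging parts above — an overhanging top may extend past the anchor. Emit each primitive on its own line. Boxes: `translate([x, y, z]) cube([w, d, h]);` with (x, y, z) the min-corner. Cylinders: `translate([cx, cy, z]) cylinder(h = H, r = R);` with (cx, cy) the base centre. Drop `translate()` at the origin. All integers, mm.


translate([297, 464, 679]) cube([1575, 991, 45]);
translate([353, 520, 0]) cylinder(h = 679, r = 21);
translate([1816, 520, 0]) cylinder(h = 679, r = 21);
translate([353, 1399, 0]) cylinder(h = 679, r = 21);
translate([1816, 1399, 0]) cylinder(h = 679, r = 21);


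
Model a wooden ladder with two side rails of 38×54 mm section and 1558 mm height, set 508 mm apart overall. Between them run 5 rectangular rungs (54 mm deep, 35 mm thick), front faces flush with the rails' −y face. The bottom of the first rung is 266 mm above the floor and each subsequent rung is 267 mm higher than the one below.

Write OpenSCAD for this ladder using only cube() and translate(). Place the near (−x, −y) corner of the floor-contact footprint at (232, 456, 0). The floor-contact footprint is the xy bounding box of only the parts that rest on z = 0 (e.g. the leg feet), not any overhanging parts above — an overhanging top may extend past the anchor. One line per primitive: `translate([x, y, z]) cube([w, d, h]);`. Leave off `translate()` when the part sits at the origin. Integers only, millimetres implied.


translate([232, 456, 0]) cube([38, 54, 1558]);
translate([702, 456, 0]) cube([38, 54, 1558]);
translate([270, 456, 266]) cube([432, 54, 35]);
translate([270, 456, 533]) cube([432, 54, 35]);
translate([270, 456, 800]) cube([432, 54, 35]);
translate([270, 456, 1067]) cube([432, 54, 35]);
translate([270, 456, 1334]) cube([432, 54, 35]);


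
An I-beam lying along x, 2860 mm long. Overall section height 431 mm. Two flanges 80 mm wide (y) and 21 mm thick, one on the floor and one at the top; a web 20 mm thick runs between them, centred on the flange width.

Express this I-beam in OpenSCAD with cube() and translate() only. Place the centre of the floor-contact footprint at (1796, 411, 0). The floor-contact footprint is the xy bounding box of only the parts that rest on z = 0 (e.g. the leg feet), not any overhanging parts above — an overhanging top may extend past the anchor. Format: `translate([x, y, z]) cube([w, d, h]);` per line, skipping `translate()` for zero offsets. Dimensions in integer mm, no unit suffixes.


translate([366, 371, 0]) cube([2860, 80, 21]);
translate([366, 401, 21]) cube([2860, 20, 389]);
translate([366, 371, 410]) cube([2860, 80, 21]);


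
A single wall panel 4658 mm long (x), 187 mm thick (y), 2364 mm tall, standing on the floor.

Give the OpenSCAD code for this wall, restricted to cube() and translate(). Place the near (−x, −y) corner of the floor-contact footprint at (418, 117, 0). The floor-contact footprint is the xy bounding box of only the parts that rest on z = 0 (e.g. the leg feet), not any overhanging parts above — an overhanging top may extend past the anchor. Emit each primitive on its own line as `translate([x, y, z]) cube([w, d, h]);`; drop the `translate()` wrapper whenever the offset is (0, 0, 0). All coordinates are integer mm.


translate([418, 117, 0]) cube([4658, 187, 2364]);


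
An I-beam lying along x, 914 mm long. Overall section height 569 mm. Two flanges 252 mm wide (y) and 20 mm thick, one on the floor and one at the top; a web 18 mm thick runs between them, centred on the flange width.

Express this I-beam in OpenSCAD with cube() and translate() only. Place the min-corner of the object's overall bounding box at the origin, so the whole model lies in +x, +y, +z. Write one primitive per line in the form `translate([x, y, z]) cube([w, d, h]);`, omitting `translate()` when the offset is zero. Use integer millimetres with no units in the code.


cube([914, 252, 20]);
translate([0, 117, 20]) cube([914, 18, 529]);
translate([0, 0, 549]) cube([914, 252, 20]);


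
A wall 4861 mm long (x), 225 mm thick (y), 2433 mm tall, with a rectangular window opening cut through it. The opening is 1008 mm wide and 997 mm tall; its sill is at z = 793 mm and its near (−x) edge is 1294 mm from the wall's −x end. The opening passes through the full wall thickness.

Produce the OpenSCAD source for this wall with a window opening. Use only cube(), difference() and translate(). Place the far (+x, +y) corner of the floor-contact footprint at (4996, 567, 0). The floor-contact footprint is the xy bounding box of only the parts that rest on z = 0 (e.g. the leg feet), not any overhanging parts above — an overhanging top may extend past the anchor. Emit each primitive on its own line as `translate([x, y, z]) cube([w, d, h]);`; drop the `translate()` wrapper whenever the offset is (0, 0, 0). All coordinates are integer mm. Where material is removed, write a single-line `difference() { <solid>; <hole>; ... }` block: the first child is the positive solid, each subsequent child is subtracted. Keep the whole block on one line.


difference() { translate([135, 342, 0]) cube([4861, 225, 2433]); translate([1429, 342, 793]) cube([1008, 225, 997]); }


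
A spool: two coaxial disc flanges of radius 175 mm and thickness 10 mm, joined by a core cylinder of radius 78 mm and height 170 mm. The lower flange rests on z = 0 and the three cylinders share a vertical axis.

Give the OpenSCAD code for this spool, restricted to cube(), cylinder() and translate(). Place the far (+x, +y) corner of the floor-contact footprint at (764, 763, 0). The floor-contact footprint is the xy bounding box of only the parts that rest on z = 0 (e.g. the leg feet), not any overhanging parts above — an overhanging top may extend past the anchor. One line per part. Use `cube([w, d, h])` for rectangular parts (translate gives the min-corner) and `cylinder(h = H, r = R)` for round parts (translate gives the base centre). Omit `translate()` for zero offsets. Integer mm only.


translate([589, 588, 0]) cylinder(h = 10, r = 175);
translate([589, 588, 10]) cylinder(h = 170, r = 78);
translate([589, 588, 180]) cylinder(h = 10, r = 175);


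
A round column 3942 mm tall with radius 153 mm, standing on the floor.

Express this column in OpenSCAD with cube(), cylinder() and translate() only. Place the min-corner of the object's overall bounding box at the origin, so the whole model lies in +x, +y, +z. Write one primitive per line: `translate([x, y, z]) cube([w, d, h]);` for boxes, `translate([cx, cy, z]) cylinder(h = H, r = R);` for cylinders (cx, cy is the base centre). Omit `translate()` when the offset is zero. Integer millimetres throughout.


translate([153, 153, 0]) cylinder(h = 3942, r = 153);


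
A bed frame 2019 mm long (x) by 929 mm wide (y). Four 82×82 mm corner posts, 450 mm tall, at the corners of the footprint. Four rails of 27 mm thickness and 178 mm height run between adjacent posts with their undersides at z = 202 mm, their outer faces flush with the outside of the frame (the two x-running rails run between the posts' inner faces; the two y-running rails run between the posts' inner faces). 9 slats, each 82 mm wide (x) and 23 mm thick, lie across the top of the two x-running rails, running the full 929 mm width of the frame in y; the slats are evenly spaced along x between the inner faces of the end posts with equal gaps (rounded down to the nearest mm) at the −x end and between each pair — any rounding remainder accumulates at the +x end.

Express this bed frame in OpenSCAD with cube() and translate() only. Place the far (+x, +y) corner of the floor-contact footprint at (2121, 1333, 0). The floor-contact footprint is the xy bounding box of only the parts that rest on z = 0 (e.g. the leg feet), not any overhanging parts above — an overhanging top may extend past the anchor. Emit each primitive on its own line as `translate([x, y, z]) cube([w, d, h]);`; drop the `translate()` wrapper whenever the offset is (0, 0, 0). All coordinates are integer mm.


translate([102, 404, 0]) cube([82, 82, 450]);
translate([102, 1251, 0]) cube([82, 82, 450]);
translate([2039, 404, 0]) cube([82, 82, 450]);
translate([2039, 1251, 0]) cube([82, 82, 450]);
translate([184, 404, 202]) cube([1855, 27, 178]);
translate([184, 1306, 202]) cube([1855, 27, 178]);
translate([102, 486, 202]) cube([27, 765, 178]);
translate([2094, 486, 202]) cube([27, 765, 178]);
translate([295, 404, 380]) cube([82, 929, 23]);
translate([488, 404, 380]) cube([82, 929, 23]);
translate([681, 404, 380]) cube([82, 929, 23]);
translate([874, 404, 380]) cube([82, 929, 23]);
translate([1067, 404, 380]) cube([82, 929, 23]);
translate([1260, 404, 380]) cube([82, 929, 23]);
translate([1453, 404, 380]) cube([82, 929, 23]);
translate([1646, 404, 380]) cube([82, 929, 23]);
translate([1839, 404, 380]) cube([82, 929, 23]);


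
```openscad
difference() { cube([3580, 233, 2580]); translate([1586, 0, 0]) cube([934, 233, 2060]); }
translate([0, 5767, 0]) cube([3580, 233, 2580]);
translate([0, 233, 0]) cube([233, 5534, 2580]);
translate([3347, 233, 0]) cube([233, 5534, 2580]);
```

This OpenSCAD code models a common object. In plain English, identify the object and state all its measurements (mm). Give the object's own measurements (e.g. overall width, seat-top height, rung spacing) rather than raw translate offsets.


A single room: four walls, each 2580 mm tall and 233 mm thick, enclosing an outside footprint 3580×6000 mm (x × y), no floor or roof. The front and back walls (−y and +y sides) run the full x-width; the side walls fit between their inner faces. A door opening 934 mm wide and 2060 mm tall is cut through the front wall from the floor up, its −x edge 1586 mm from the wall's −x end.


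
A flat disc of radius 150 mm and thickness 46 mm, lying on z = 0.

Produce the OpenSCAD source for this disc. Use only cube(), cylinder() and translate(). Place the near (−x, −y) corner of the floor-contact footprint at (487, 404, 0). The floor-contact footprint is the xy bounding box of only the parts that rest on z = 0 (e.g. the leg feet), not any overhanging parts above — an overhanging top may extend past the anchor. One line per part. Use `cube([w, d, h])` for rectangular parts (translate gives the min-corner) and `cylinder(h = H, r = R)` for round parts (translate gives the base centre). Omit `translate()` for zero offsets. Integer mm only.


translate([637, 554, 0]) cylinder(h = 46, r = 150);


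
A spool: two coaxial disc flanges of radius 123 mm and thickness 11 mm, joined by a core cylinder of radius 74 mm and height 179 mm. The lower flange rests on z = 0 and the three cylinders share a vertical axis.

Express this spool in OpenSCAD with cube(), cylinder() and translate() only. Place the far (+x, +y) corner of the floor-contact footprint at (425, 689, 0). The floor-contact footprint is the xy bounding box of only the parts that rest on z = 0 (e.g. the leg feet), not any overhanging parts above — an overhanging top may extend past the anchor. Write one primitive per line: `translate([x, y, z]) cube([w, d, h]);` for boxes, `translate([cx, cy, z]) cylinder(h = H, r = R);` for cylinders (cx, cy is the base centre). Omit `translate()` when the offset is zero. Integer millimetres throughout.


translate([302, 566, 0]) cylinder(h = 11, r = 123);
translate([302, 566, 11]) cylinder(h = 179, r = 74);
translate([302, 566, 190]) cylinder(h = 11, r = 123);


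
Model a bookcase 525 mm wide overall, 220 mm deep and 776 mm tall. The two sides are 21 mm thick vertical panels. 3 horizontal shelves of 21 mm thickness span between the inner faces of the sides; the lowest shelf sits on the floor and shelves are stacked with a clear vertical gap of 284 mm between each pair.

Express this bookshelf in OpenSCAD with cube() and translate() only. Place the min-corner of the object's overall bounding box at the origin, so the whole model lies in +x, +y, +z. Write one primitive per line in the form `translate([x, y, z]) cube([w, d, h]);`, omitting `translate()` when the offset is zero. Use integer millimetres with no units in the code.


cube([21, 220, 776]);
translate([504, 0, 0]) cube([21, 220, 776]);
translate([21, 0, 0]) cube([483, 220, 21]);
translate([21, 0, 305]) cube([483, 220, 21]);
translate([21, 0, 610]) cube([483, 220, 21]);


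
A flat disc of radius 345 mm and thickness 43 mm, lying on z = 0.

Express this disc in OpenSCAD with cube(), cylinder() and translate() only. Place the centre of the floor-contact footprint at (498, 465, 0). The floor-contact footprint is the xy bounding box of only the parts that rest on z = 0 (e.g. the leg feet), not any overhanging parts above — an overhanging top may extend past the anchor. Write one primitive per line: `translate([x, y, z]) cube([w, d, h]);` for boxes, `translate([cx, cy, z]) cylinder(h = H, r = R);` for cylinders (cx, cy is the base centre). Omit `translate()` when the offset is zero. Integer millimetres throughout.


translate([498, 465, 0]) cylinder(h = 43, r = 345);


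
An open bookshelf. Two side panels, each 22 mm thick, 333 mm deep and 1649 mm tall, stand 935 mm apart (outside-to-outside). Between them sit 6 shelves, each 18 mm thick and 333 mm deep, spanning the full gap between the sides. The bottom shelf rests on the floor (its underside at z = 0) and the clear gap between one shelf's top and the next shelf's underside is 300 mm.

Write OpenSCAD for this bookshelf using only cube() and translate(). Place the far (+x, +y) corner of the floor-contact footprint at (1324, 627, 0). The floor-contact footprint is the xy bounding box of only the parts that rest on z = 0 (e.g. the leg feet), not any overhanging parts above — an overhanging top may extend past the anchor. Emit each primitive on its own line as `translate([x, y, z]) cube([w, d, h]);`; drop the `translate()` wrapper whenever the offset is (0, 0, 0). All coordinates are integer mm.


translate([389, 294, 0]) cube([22, 333, 1649]);
translate([1302, 294, 0]) cube([22, 333, 1649]);
translate([411, 294, 0]) cube([891, 333, 18]);
translate([411, 294, 318]) cube([891, 333, 18]);
translate([411, 294, 636]) cube([891, 333, 18]);
translate([411, 294, 954]) cube([891, 333, 18]);
translate([411, 294, 1272]) cube([891, 333, 18]);
translate([411, 294, 1590]) cube([891, 333, 18]);


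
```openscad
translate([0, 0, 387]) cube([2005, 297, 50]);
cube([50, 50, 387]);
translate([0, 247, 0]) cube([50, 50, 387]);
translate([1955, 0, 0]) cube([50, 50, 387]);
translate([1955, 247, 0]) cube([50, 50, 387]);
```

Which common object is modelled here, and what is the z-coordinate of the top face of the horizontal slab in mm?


A bench. The seat-top height is 437 mm.

A long slab on four corner posts — a bench. The slab sits at z = 387 with thickness 50, so the top is 387 + 50 = 437 mm.


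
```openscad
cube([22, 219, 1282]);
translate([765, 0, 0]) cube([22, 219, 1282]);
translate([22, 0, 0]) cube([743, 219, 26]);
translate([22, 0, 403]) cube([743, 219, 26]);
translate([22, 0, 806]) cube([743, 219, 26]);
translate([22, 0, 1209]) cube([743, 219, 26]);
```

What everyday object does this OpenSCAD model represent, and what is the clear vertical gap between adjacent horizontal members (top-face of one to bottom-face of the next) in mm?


A bookshelf. The clear shelf gap is 377 mm.

Two tall side panels with 4 horizontal boards between them — a bookshelf. The first two shelf undersides are at z = 0 and z = 403; with shelf thickness 26, the clear gap is 403 − 0 − 26 = 377 mm.


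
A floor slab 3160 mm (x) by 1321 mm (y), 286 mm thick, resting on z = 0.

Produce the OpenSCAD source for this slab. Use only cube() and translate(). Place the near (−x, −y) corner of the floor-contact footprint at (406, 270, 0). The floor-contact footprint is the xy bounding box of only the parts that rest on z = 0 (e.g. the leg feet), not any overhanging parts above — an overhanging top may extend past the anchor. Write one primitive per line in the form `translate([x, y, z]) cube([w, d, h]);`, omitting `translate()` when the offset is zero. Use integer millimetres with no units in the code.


translate([406, 270, 0]) cube([3160, 1321, 286]);


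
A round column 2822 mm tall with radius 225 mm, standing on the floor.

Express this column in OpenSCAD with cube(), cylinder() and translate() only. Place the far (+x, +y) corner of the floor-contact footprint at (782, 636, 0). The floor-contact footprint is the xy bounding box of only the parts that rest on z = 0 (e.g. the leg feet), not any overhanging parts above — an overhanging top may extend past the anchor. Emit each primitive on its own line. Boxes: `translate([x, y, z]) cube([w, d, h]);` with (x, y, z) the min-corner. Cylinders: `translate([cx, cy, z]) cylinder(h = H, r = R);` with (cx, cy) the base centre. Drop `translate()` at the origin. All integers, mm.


translate([557, 411, 0]) cylinder(h = 2822, r = 225);


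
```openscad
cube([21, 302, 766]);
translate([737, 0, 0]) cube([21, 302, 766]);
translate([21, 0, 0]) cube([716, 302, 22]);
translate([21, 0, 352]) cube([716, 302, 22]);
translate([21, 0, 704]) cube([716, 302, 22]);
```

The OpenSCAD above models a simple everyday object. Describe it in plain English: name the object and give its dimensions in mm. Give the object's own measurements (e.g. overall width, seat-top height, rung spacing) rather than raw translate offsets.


An open bookshelf. Two side panels, each 21 mm thick, 302 mm deep and 766 mm tall, stand 758 mm apart (outside-to-outside). Between them sit 3 shelves, each 22 mm thick and 302 mm deep, spanning the full gap between the sides. The bottom shelf rests on the floor (its underside at z = 0) and the clear gap between one shelf's top and the next shelf's underside is 330 mm.


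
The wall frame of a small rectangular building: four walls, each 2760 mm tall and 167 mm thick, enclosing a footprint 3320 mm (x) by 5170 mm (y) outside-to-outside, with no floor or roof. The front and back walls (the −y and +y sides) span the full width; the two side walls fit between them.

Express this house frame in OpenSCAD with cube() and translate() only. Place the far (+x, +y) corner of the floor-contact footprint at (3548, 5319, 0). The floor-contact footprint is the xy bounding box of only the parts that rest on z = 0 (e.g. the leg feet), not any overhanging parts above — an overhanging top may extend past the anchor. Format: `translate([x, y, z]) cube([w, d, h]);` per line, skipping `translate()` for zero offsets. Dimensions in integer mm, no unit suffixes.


translate([228, 149, 0]) cube([3320, 167, 2760]);
translate([228, 5152, 0]) cube([3320, 167, 2760]);
translate([228, 316, 0]) cube([167, 4836, 2760]);
translate([3381, 316, 0]) cube([167, 4836, 2760]);


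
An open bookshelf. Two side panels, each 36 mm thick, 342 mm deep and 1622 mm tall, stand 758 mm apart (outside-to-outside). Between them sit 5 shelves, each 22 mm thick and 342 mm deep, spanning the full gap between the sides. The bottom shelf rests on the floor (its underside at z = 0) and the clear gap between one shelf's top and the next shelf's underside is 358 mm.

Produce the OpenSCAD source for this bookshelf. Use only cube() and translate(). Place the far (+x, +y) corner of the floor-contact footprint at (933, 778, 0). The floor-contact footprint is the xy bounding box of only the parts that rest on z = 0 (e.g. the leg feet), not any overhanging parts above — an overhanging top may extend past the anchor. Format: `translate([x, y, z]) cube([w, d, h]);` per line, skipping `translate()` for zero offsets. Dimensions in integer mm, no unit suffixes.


translate([175, 436, 0]) cube([36, 342, 1622]);
translate([897, 436, 0]) cube([36, 342, 1622]);
translate([211, 436, 0]) cube([686, 342, 22]);
translate([211, 436, 380]) cube([686, 342, 22]);
translate([211, 436, 760]) cube([686, 342, 22]);
translate([211, 436, 1140]) cube([686, 342, 22]);
translate([211, 436, 1520]) cube([686, 342, 22]);


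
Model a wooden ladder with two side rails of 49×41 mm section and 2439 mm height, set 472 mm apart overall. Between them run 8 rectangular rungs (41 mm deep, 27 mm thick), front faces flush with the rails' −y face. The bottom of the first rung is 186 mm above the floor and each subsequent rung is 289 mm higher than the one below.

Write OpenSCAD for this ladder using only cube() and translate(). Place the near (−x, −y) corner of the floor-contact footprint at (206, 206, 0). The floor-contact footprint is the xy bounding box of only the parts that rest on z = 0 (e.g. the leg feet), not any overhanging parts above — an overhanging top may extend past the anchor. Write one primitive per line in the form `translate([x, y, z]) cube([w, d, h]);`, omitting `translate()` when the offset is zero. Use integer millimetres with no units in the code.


translate([206, 206, 0]) cube([49, 41, 2439]);
translate([629, 206, 0]) cube([49, 41, 2439]);
translate([255, 206, 186]) cube([374, 41, 27]);
translate([255, 206, 475]) cube([374, 41, 27]);
translate([255, 206, 764]) cube([374, 41, 27]);
translate([255, 206, 1053]) cube([374, 41, 27]);
translate([255, 206, 1342]) cube([374, 41, 27]);
translate([255, 206, 1631]) cube([374, 41, 27]);
translate([255, 206, 1920]) cube([374, 41, 27]);
translate([255, 206, 2209]) cube([374, 41, 27]);


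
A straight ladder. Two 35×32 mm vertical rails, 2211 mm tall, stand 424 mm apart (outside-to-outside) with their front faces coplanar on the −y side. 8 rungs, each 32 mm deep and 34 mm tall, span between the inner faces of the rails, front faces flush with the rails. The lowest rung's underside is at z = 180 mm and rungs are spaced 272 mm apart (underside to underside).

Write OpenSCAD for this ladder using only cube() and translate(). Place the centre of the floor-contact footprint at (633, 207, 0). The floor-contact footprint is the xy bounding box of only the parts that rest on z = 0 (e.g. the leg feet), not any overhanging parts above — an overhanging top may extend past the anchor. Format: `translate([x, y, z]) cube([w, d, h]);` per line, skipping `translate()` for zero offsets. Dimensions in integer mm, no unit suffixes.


// rung span = 424 - 2*35 = 354
// rung[k] z = 180 + k*272
translate([421, 191, 0]) cube([35, 32, 2211]);
translate([810, 191, 0]) cube([35, 32, 2211]);
translate([456, 191, 180]) cube([354, 32, 34]);
translate([456, 191, 452]) cube([354, 32, 34]);
translate([456, 191, 724]) cube([354, 32, 34]);
translate([456, 191, 996]) cube([354, 32, 34]);
translate([456, 191, 1268]) cube([354, 32, 34]);
translate([456, 191, 1540]) cube([354, 32, 34]);
translate([456, 191, 1812]) cube([354, 32, 34]);
translate([456, 191, 2084]) cube([354, 32, 34]);
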